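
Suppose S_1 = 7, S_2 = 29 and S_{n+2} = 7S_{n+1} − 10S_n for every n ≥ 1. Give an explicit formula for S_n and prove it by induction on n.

Claim: S_n = 5^n + 2^n.

Base cases: S_1 = 7 and 5^1 + 2^1 = 7; S_2 = 29 and 5^2 + 2^2 = 29.
Assume S_j = 5^j + 2^j for all 1 ≤ j ≤ r, where r ≥ 2.
Then S_{r+1} = 7S_r − 10S_{r−1} = 7·(5^r + 2^r) − 10·(5^{r−1} + 2^{r−1}) = (7·5 − 10)5^{r−1} + (7·2 − 10)2^{r−1} = 25·5^{r−1} + 4·2^{r−1} = 5^{r+1} + 2^{r+1}.
This completes the inductive step, so S_n = 5^n + 2^n for all n ≥ 1.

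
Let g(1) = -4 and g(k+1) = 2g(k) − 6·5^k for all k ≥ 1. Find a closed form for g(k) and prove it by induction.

Claim: g(k) = 3·2^k − 2·5^k.

Base case: g(1) = -4, and 3·2^1 − 2·5^1 = 6 − 10 = -4.
Assume g(m) = 3·2^m − 2·5^m for some m ≥ 1.
Then g(m+1) = 2g(m) − 6·5^m = 2·(3·2^m − 2·5^m) − 6·5^m = 3·2^{m+1} − 4·5^m − 6·5^m = 3·2^{m+1} − 10·5^m = 3·2^{m+1} − 2·5^{m+1}.
This completes the inductive step, so g(k) = 3·2^k − 2·5^k for all k ≥ 1.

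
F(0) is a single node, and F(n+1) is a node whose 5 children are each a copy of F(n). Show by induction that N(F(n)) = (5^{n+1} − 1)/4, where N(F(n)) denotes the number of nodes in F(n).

Base case: N(F(0)) = 1, and (5^{0+1} − 1)/4 = 1.
Assume N(F(k)) = (5^{k+1} − 1)/4.
Then N(F(k+1)) = 1 + 5N(F(k)) = 1 + 5·(5^{k+1} − 1)/4 = 1 + (5^{k+2} − 5)/4 = (4 + 5^{k+2} − 5)/4 = (5^{k+2} − 1)/4.
So the formula holds for k+1, and by induction N(F(n)) = (5^{n+1} − 1)/4 for all n ≥ 0.

N(F(n)) = (5^{n+1} − 1)/4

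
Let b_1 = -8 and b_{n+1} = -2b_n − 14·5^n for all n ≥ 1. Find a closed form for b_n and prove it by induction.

Claim: b_n = -(-2)^n − 2·5^n.

Base case: b_1 = -8, and -(-2)^1 − 2·5^1 = 2 − 10 = -8.
Assume b_j = -(-2)^j − 2·5^j for some j ≥ 1.
Then b_{j+1} = -2b_j − 14·5^j = -2·(-(-2)^j − 2·5^j) − 14·5^j = -(-2)^{j+1} + 4·5^j − 14·5^j = -(-2)^{j+1} − 10·5^j = -(-2)^{j+1} − 2·5^{j+1}.
Hence b_n = -(-2)^n − 2·5^n for every n ≥ 1, by induction.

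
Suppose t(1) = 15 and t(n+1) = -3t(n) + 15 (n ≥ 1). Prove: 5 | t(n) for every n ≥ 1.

Base case: t(1) = 15 = 5·3, so 5 | t(1).
Assume 5 | t(k), so t(k) = 5s for some integer s.
Then t(k+1) = -3t(k) + 15 = -3·(5s) + 15 = 5(-3s + 3), so 5 | t(k+1).
So the property holds for k+1, and by induction 5 | t(n) for all n ≥ 1.

5 | t(n)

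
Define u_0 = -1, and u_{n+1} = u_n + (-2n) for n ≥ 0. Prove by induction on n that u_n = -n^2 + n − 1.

Base case: u_0 = -1, and -0^2 + 0 − 1 = -1.
Assume u_r = -r^2 + r − 1.
Then u_{r+1} = u_r + (-2r) = (-r^2 + r − 1) + (-2r) = -r^2 − r − 1,
and -(r+1)^2 + (r+1) − 1 = -r^2 − r − 1.
Hence u_n = -n^2 + n − 1 for every n ≥ 0, by induction.

u_n = -n^2 + n − 1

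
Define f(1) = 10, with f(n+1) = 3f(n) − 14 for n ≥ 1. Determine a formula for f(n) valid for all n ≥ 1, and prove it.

Claim: f(n) = 3^n + 7.

Base case: f(1) = 10, and 3^1 + 7 = 3 + 7 = 10.
Assume f(k) = 3^k + 7 for some k ≥ 1.
Then f(k+1) = 3f(k) − 14 = 3·(3^k + 7) − 14 = 3^{k+1} + 21 − 14 = 3^{k+1} + 7.
This completes the inductive step, so f(n) = 3^n + 7 for all n ≥ 1.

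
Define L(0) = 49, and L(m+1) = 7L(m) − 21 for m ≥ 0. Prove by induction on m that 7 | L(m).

Base case: L(0) = 49 = 7·7, so 7 | L(0).
Assume 7 | L(r), so L(r) = 7t for some integer t.
Then L(r+1) = 7L(r) − 21 = 7·(7t) − 21 = 7(7t − 3), so 7 | L(r+1).
So the property holds for r+1, and by induction 7 | L(m) for all m ≥ 0.

7 | L(m)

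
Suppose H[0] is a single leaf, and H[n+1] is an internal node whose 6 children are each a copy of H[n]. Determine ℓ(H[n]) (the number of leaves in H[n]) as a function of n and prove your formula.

Claim: ℓ(H[n]) = 6^n.

Base case: ℓ(H[0]) = 1, and 6^0 = 1.
Assume ℓ(H[j]) = 6^j.
Then ℓ(H[j+1]) = 6·ℓ(H[j]) = 6·6^j = 6^{j+1}.
Hence ℓ(H[n]) = 6^n for every n ≥ 0, by induction.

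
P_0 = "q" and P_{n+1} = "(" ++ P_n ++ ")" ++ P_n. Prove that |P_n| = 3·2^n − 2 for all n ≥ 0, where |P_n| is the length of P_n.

Base case: |P_0| = 1, and 3·2^0 − 2 = 1.
Assume |P_m| = 3·2^m − 2.
Then |P_{m+1}| = 1 + |P_m| + 1 + |P_m| = 2|P_m| + 2 = 2(3·2^m − 2) + 2 = 3·2^{m+1} − 4 + 2 = 3·2^{m+1} − 2.
Hence |P_n| = 3·2^n − 2 for every n ≥ 0, by induction.

|P_n| = 3·2^n − 2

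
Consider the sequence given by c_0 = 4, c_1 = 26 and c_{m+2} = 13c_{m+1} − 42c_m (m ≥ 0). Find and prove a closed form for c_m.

Claim: c_m = 2·7^m + 2·6^m.

Base cases: c_0 = 4 and 2·7^0 + 2·6^0 = 4; c_1 = 26 and 2·7^1 + 2·6^1 = 26.
Assume c_i = 2·7^i + 2·6^i for all 0 ≤ i ≤ j, where j ≥ 1.
Then c_{j+1} = 13c_j − 42c_{j−1} = 13·(2·7^j + 2·6^j) − 42·(2·7^{j−1} + 2·6^{j−1}) = 2·(13·7 − 42)7^{j−1} + 2·(13·6 − 42)6^{j−1} = 98·7^{j−1} + 72·6^{j−1} = 2·7^{j+1} + 2·6^{j+1}.
By strong induction, c_m = 2·7^m + 2·6^m for all m ≥ 0.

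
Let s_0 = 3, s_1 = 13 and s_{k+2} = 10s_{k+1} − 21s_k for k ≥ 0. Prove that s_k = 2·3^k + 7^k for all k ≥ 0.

Base cases: s_0 = 3 and 2·3^0 + 7^0 = 3; s_1 = 13 and 2·3^1 + 7^1 = 13.
Assume s_j = 2·3^j + 7^j for all 0 ≤ j ≤ m, where m ≥ 1.
Then s_{m+1} = 10s_m − 21s_{m−1} = 10·(2·3^m + 7^m) − 21·(2·3^{m−1} + 7^{m−1}) = 2·(10·3 − 21)3^{m−1} + (10·7 − 21)7^{m−1} = 18·3^{m−1} + 49·7^{m−1} = 2·3^{m+1} + 7^{m+1}.
So the formula holds for m+1, and by strong induction s_k = 2·3^k + 7^k for all k ≥ 0.

s_k = 2·3^k + 7^k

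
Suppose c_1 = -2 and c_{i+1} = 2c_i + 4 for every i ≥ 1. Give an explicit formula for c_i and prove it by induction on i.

Claim: c_i = 2^i − 4.

Base case: c_1 = -2, and 2^1 − 4 = 2 − 4 = -2.
Assume c_r = 2^r − 4 for some r ≥ 1.
Then c_{r+1} = 2c_r + 4 = 2·(2^r − 4) + 4 = 2^{r+1} − 8 + 4 = 2^{r+1} − 4.
This completes the inductive step, so c_i = 2^i − 4 for all i ≥ 1.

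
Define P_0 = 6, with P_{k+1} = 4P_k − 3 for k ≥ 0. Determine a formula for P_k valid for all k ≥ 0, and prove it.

Claim: P_k = 5·4^k + 1.

Base case: P_0 = 6, and 5·4^0 + 1 = 5 + 1 = 6.
Assume P_r = 5·4^r + 1 for some r ≥ 0.
Then P_{r+1} = 4P_r − 3 = 4·(5·4^r + 1) − 3 = 20·4^r + 4 − 3 = 5·4^{r+1} + 1.
By induction, P_k = 5·4^k + 1 for all k ≥ 0.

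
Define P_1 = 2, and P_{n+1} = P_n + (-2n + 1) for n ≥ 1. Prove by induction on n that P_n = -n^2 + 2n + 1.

Base case: P_1 = 2, and -1^2 + 2·1 + 1 = 2.
Assume P_j = -j^2 + 2j + 1.
Then P_{j+1} = P_j + (-2j + 1) = (-j^2 + 2j + 1) + (-2j + 1) = -j^2 + 2,
and -(j+1)^2 + 2·(j+1) + 1 = -j^2 + 2.
This completes the inductive step, so P_n = -n^2 + 2n + 1 for all n ≥ 1.

P_n = -n^2 + 2n + 1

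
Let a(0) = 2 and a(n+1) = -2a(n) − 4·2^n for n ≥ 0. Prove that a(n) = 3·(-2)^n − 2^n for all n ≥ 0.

Base case: a(0) = 2, and 3·(-2)^0 − 2^0 = 3 − 1 = 2.
Assume a(k) = 3·(-2)^k − 2^k for some k ≥ 0.
Then a(k+1) = -2a(k) − 4·2^k = -2·(3·(-2)^k − 2^k) − 4·2^k = 3·(-2)^{k+1} + 2·2^k − 4·2^k = 3·(-2)^{k+1} − 2·2^k = 3·(-2)^{k+1} − 2^{k+1}.
So the formula holds for k+1, and by induction a(n) = 3·(-2)^n − 2^n for all n ≥ 0.

a(n) = 3·(-2)^n − 2^n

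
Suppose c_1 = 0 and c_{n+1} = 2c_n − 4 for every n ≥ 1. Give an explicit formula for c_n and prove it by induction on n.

Claim: c_n = -2^{n+1} + 4.

Base case: c_1 = 0, and -2^{1+1} + 4 = -4 + 4 = 0.
Assume c_r = -2^{r+1} + 4 for some r ≥ 1.
Then c_{r+1} = 2c_r − 4 = 2·(-2^{r+1} + 4) − 4 = -2^{r+2} + 8 − 4 = -2^{r+2} + 4.
Hence c_n = -2^{n+1} + 4 for every n ≥ 1, by induction.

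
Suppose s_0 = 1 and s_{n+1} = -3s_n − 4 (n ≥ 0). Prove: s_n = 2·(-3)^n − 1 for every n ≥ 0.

Base case: s_0 = 1, and 2·(-3)^0 − 1 = 2 − 1 = 1.
Assume s_j = 2·(-3)^j − 1 for some j ≥ 0.
Then s_{j+1} = -3s_j − 4 = -3·(2·(-3)^j − 1) − 4 = -6·(-3)^j + 3 − 4 = 2·(-3)^{j+1} − 1.
Hence s_n = 2·(-3)^n − 1 for every n ≥ 0, by induction.

s_n = 2·(-3)^n − 1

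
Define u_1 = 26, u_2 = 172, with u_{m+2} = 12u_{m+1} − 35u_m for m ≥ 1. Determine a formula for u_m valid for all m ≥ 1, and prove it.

Claim: u_m = 3·7^m + 5^m.

Base cases: u_1 = 26 and 3·7^1 + 5^1 = 26; u_2 = 172 and 3·7^2 + 5^2 = 172.
Assume u_i = 3·7^i + 5^i for all 1 ≤ i ≤ j, where j ≥ 2.
Then u_{j+1} = 12u_j − 35u_{j−1} = 12·(3·7^j + 5^j) − 35·(3·7^{j−1} + 5^{j−1}) = 3·(12·7 − 35)7^{j−1} + (12·5 − 35)5^{j−1} = 147·7^{j−1} + 25·5^{j−1} = 3·7^{j+1} + 5^{j+1}.
Hence u_m = 3·7^m + 5^m for every m ≥ 1, by strong induction.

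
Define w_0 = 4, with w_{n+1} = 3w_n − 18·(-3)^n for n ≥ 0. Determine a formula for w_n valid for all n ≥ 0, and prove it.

Claim: w_n = 3^n + 3·(-3)^n.

Base case: w_0 = 4, and 3^0 + 3·(-3)^0 = 1 + 3 = 4.
Assume w_m = 3^m + 3·(-3)^m for some m ≥ 0.
Then w_{m+1} = 3w_m − 18·(-3)^m = 3·(3^m + 3·(-3)^m) − 18·(-3)^m = 3^{m+1} + 9·(-3)^m − 18·(-3)^m = 3^{m+1} − 9·(-3)^m = 3^{m+1} + 3·(-3)^{m+1}.
So the formula holds for m+1, and by induction w_n = 3^n + 3·(-3)^n for all n ≥ 0.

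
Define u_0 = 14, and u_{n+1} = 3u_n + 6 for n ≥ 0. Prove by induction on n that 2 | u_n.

Base case: u_0 = 14 = 2·7, so 2 | u_0.
Assume 2 | u_j, so u_j = 2t for some integer t.
Then u_{j+1} = 3u_j + 6 = 3·(2t) + 6 = 2(3t + 3), so 2 | u_{j+1}.
This completes the inductive step, so 2 | u_n for all n ≥ 0.

2 | u_n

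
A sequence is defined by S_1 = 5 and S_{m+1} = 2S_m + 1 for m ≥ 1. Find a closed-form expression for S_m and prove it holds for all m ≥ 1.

Claim: S_m = 3·2^m − 1.

Base case: S_1 = 5, and 3·2^1 − 1 = 6 − 1 = 5.
Assume S_k = 3·2^k − 1 for some k ≥ 1.
Then S_{k+1} = 2S_k + 1 = 2·(3·2^k − 1) + 1 = 6·2^k − 2 + 1 = 3·2^{k+1} − 1.
This completes the inductive step, so S_m = 3·2^m − 1 for all m ≥ 1.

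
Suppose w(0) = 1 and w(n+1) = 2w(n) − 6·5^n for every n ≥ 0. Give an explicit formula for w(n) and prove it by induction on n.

Claim: w(n) = 3·2^n − 2·5^n.

Base case: w(0) = 1, and 3·2^0 − 2·5^0 = 3 − 2 = 1.
Assume w(m) = 3·2^m − 2·5^m for some m ≥ 0.
Then w(m+1) = 2w(m) − 6·5^m = 2·(3·2^m − 2·5^m) − 6·5^m = 3·2^{m+1} − 4·5^m − 6·5^m = 3·2^{m+1} − 10·5^m = 3·2^{m+1} − 2·5^{m+1}.
So the formula holds for m+1, and by induction w(n) = 3·2^n − 2·5^n for all n ≥ 0.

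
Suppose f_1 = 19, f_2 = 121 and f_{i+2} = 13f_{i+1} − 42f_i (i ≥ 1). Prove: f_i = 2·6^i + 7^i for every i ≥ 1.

Base cases: f_1 = 19 and 2·6^1 + 7^1 = 19; f_2 = 121 and 2·6^2 + 7^2 = 121.
Assume f_j = 2·6^j + 7^j for all 1 ≤ j ≤ k, where k ≥ 2.
Then f_{k+1} = 13f_k − 42f_{k−1} = 13·(2·6^k + 7^k) − 42·(2·6^{k−1} + 7^{k−1}) = 2·(13·6 − 42)6^{k−1} + (13·7 − 42)7^{k−1} = 72·6^{k−1} + 49·7^{k−1} = 2·6^{k+1} + 7^{k+1}.
So the formula holds for k+1, and by strong induction f_i = 2·6^i + 7^i for all i ≥ 1.

f_i = 2·6^i + 7^i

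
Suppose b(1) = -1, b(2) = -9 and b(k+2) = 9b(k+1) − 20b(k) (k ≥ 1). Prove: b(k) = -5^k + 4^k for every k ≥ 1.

Base cases: b(1) = -1 and -5^1 + 4^1 = -1; b(2) = -9 and -5^2 + 4^2 = -9.
Assume b(i) = -5^i + 4^i for all 1 ≤ i ≤ j, where j ≥ 2.
Then b(j+1) = 9b(j) − 20b(j−1) = 9·(-5^j + 4^j) − 20·(-5^{j−1} + 4^{j−1}) = -(9·5 − 20)5^{j−1} + (9·4 − 20)4^{j−1} = -25·5^{j−1} + 16·4^{j−1} = -5^{j+1} + 4^{j+1}.
This completes the inductive step, so b(k) = -5^k + 4^k for all k ≥ 1.

b(k) = -5^k + 4^k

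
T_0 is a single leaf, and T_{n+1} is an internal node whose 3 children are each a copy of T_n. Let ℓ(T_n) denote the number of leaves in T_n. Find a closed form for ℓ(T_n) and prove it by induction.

Claim: ℓ(T_n) = 3^n.

Base case: ℓ(T_0) = 1, and 3^0 = 1.
Assume ℓ(T_k) = 3^k.
Then ℓ(T_{k+1}) = 3·ℓ(T_k) = 3·3^k = 3^{k+1}.
By induction, ℓ(T_n) = 3^n for all n ≥ 0.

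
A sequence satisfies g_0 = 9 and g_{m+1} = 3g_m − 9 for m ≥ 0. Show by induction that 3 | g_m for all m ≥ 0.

Base case: g_0 = 9 = 3·3, so 3 | g_0.
Assume 3 | g_j, so g_j = 3t for some integer t.
Then g_{j+1} = 3g_j − 9 = 3·(3t) − 9 = 3(3t − 3), so 3 | g_{j+1}.
By induction, 3 | g_m for all m ≥ 0.

3 | g_m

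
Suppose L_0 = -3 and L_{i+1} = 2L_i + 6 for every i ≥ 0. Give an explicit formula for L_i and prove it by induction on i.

Claim: L_i = 3·2^i − 6.

Base case: L_0 = -3, and 3·2^0 − 6 = 3 − 6 = -3.
Assume L_m = 3·2^m − 6 for some m ≥ 0.
Then L_{m+1} = 2L_m + 6 = 2·(3·2^m − 6) + 6 = 6·2^m − 12 + 6 = 3·2^{m+1} − 6.
Hence L_i = 3·2^i − 6 for every i ≥ 0, by induction.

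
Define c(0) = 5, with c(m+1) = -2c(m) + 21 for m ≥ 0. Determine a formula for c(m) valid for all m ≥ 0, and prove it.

Claim: c(m) = -2·(-2)^m + 7.

Base case: c(0) = 5, and -2·(-2)^0 + 7 = -2 + 7 = 5.
Assume c(k) = -2·(-2)^k + 7 for some k ≥ 0.
Then c(k+1) = -2c(k) + 21 = -2·(-2·(-2)^k + 7) + 21 = 4·(-2)^k − 14 + 21 = -2·(-2)^{k+1} + 7.
Hence c(m) = -2·(-2)^m + 7 for every m ≥ 0, by induction.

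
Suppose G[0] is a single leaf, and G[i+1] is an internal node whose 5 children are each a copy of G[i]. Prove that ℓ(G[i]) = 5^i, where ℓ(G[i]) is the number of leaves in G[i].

Base case: ℓ(G[0]) = 1, and 5^0 = 1.
Assume ℓ(G[r]) = 5^r.
Then ℓ(G[r+1]) = 5·ℓ(G[r]) = 5·5^r = 5^{r+1}.
This completes the inductive step, so ℓ(G[i]) = 5^i for all i ≥ 0.

ℓ(G[i]) = 5^i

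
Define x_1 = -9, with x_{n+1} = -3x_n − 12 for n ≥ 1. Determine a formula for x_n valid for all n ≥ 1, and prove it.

Claim: x_n = 2·(-3)^n − 3.

Base case: x_1 = -9, and 2·(-3)^1 − 3 = -6 − 3 = -9.
Assume x_m = 2·(-3)^m − 3 for some m ≥ 1.
Then x_{m+1} = -3x_m − 12 = -3·(2·(-3)^m − 3) − 12 = -6·(-3)^m + 9 − 12 = 2·(-3)^{m+1} − 3.
Hence x_n = 2·(-3)^n − 3 for every n ≥ 1, by induction.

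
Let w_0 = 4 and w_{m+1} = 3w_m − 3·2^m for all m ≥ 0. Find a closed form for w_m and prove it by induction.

Claim: w_m = 3^m + 3·2^m.

Base case: w_0 = 4, and 3^0 + 3·2^0 = 1 + 3 = 4.
Assume w_k = 3^k + 3·2^k for some k ≥ 0.
Then w_{k+1} = 3w_k − 3·2^k = 3·(3^k + 3·2^k) − 3·2^k = 3^{k+1} + 9·2^k − 3·2^k = 3^{k+1} + 6·2^k = 3^{k+1} + 3·2^{k+1}.
Hence w_m = 3^m + 3·2^m for every m ≥ 0, by induction.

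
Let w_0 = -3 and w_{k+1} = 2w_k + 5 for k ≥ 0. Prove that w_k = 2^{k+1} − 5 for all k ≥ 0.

Base case: w_0 = -3, and 2^{0+1} − 5 = 2 − 5 = -3.
Assume w_r = 2^{r+1} − 5 for some r ≥ 0.
Then w_{r+1} = 2w_r + 5 = 2·(2^{r+1} − 5) + 5 = 2^{r+2} − 10 + 5 = 2^{r+2} − 5.
This completes the inductive step, so w_k = 2^{k+1} − 5 for all k ≥ 0.

w_k = 2^{k+1} − 5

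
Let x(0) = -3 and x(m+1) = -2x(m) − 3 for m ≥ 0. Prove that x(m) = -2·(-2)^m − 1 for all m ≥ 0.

Base case: x(0) = -3, and -2·(-2)^0 − 1 = -2 − 1 = -3.
Assume x(j) = -2·(-2)^j − 1 for some j ≥ 0.
Then x(j+1) = -2x(j) − 3 = -2·(-2·(-2)^j − 1) − 3 = 4·(-2)^j + 2 − 3 = -2·(-2)^{j+1} − 1.
Hence x(m) = -2·(-2)^m − 1 for every m ≥ 0, by induction.

x(m) = -2·(-2)^m − 1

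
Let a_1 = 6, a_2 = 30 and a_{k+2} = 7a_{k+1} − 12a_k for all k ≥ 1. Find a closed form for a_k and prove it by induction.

Claim: a_k = 3·4^k − 2·3^k.

Base cases: a_1 = 6 and 3·4^1 − 2·3^1 = 6; a_2 = 30 and 3·4^2 − 2·3^2 = 30.
Assume a_j = 3·4^j − 2·3^j for all 1 ≤ j ≤ r, where r ≥ 2.
Then a_{r+1} = 7a_r − 12a_{r−1} = 7·(3·4^r − 2·3^r) − 12·(3·4^{r−1} − 2·3^{r−1}) = 3·(7·4 − 12)4^{r−1} − 2·(7·3 − 12)3^{r−1} = 48·4^{r−1} − 18·3^{r−1} = 3·4^{r+1} − 2·3^{r+1}.
So the formula holds for r+1, and by strong induction a_k = 3·4^k − 2·3^k for all k ≥ 1.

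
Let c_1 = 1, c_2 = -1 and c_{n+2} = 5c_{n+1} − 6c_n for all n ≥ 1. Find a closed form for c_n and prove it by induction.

Claim: c_n = 2·2^n − 3^n.

Base cases: c_1 = 1 and 2·2^1 − 3^1 = 1; c_2 = -1 and 2·2^2 − 3^2 = -1.
Assume c_j = 2·2^j − 3^j for all 1 ≤ j ≤ r, where r ≥ 2.
Then c_{r+1} = 5c_r − 6c_{r−1} = 5·(2·2^r − 3^r) − 6·(2·2^{r−1} − 3^{r−1}) = 2·(5·2 − 6)2^{r−1} − (5·3 − 6)3^{r−1} = 8·2^{r−1} − 9·3^{r−1} = 2·2^{r+1} − 3^{r+1}.
This completes the inductive step, so c_n = 2·2^n − 3^n for all n ≥ 1.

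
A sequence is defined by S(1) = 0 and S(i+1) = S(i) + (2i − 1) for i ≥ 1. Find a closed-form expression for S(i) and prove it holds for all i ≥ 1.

Claim: S(i) = i^2 − 2i + 1.

Base case: S(1) = 0, and 1^2 − 2·1 + 1 = 0.
Assume S(m) = m^2 − 2m + 1.
Then S(m+1) = S(m) + (2m − 1) = (m^2 − 2m + 1) + (2m − 1) = m^2,
and (m+1)^2 − 2·(m+1) + 1 = m^2.
This completes the inductive step, so S(i) = i^2 − 2i + 1 for all i ≥ 1.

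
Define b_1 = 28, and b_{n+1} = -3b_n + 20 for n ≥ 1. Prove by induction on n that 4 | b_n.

Base case: b_1 = 28 = 4·7, so 4 | b_1.
Assume 4 | b_k, so b_k = 4t for some integer t.
Then b_{k+1} = -3b_k + 20 = -3·(4t) + 20 = 4(-3t + 5), so 4 | b_{k+1}.
So the property holds for k+1, and by induction 4 | b_n for all n ≥ 1.

4 | b_n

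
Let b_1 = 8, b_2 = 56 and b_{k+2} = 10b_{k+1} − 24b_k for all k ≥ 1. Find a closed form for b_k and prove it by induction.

Claim: b_k = 2·6^k − 4^k.

Base cases: b_1 = 8 and 2·6^1 − 4^1 = 8; b_2 = 56 and 2·6^2 − 4^2 = 56.
Assume b_i = 2·6^i − 4^i for all 1 ≤ i ≤ j, where j ≥ 2.
Then b_{j+1} = 10b_j − 24b_{j−1} = 10·(2·6^j − 4^j) − 24·(2·6^{j−1} − 4^{j−1}) = 2·(10·6 − 24)6^{j−1} − (10·4 − 24)4^{j−1} = 72·6^{j−1} − 16·4^{j−1} = 2·6^{j+1} − 4^{j+1}.
By strong induction, b_k = 2·6^k − 4^k for all k ≥ 1.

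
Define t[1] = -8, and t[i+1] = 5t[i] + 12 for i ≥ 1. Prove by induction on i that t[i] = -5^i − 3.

Base case: t[1] = -8, and -5^1 − 3 = -5 − 3 = -8.
Assume t[m] = -5^m − 3 for some m ≥ 1.
Then t[m+1] = 5t[m] + 12 = 5·(-5^m − 3) + 12 = -5^{m+1} − 15 + 12 = -5^{m+1} − 3.
So the formula holds for m+1, and by induction t[i] = -5^i − 3 for all i ≥ 1.

t[i] = -5^i − 3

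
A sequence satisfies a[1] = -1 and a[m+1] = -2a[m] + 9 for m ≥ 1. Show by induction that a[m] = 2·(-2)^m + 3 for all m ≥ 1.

Base case: a[1] = -1, and 2·(-2)^1 + 3 = -4 + 3 = -1.
Assume a[r] = 2·(-2)^r + 3 for some r ≥ 1.
Then a[r+1] = -2a[r] + 9 = -2·(2·(-2)^r + 3) + 9 = -4·(-2)^r − 6 + 9 = 2·(-2)^{r+1} + 3.
So the formula holds for r+1, and by induction a[m] = 2·(-2)^m + 3 for all m ≥ 1.

a[m] = 2·(-2)^m + 3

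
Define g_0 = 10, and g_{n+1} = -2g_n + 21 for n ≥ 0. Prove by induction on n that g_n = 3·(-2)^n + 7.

Base case: g_0 = 10, and 3·(-2)^0 + 7 = 3 + 7 = 10.
Assume g_r = 3·(-2)^r + 7 for some r ≥ 0.
Then g_{r+1} = -2g_r + 21 = -2·(3·(-2)^r + 7) + 21 = -6·(-2)^r − 14 + 21 = 3·(-2)^{r+1} + 7.
So the formula holds for r+1, and by induction g_n = 3·(-2)^n + 7 for all n ≥ 0.

g_n = 3·(-2)^n + 7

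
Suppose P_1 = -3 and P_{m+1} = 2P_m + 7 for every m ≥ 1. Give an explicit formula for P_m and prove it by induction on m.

Claim: P_m = 2^{m+1} − 7.

Base case: P_1 = -3, and 2^{1+1} − 7 = 4 − 7 = -3.
Assume P_k = 2^{k+1} − 7 for some k ≥ 1.
Then P_{k+1} = 2P_k + 7 = 2·(2^{k+1} − 7) + 7 = 2^{k+2} − 14 + 7 = 2^{k+2} − 7.
Hence P_m = 2^{m+1} − 7 for every m ≥ 1, by induction.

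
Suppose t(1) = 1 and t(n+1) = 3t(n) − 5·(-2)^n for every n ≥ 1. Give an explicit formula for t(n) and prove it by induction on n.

Claim: t(n) = 3^n + (-2)^n.

Base case: t(1) = 1, and 3^1 + (-2)^1 = 3 − 2 = 1.
Assume t(r) = 3^r + (-2)^r for some r ≥ 1.
Then t(r+1) = 3t(r) − 5·(-2)^r = 3·(3^r + (-2)^r) − 5·(-2)^r = 3^{r+1} + 3·(-2)^r − 5·(-2)^r = 3^{r+1} − 2·(-2)^r = 3^{r+1} + (-2)^{r+1}.
By induction, t(n) = 3^n + (-2)^n for all n ≥ 1.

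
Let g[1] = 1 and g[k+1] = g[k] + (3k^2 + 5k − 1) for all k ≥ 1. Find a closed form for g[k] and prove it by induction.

Claim: g[k] = k^3 + k^2 − 3k + 2.

Base case: g[1] = 1, and 1^3 + 1^2 − 3·1 + 2 = 1.
Assume g[r] = r^3 + r^2 − 3r + 2.
Then g[r+1] = g[r] + (3r^2 + 5r − 1) = (r^3 + r^2 − 3r + 2) + (3r^2 + 5r − 1) = r^3 + 4r^2 + 2r + 1,
and (r+1)^3 + (r+1)^2 − 3·(r+1) + 2 = r^3 + 4r^2 + 2r + 1.
Hence g[k] = k^3 + k^2 − 3k + 2 for every k ≥ 1, by induction.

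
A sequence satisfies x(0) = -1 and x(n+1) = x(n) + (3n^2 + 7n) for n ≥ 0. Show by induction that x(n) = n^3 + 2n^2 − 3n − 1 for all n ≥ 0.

Base case: x(0) = -1, and 0^3 + 2·0^2 − 3·0 − 1 = -1.
Assume x(r) = r^3 + 2r^2 − 3r − 1.
Then x(r+1) = x(r) + (3r^2 + 7r) = (r^3 + 2r^2 − 3r − 1) + (3r^2 + 7r) = r^3 + 5r^2 + 4r − 1,
and (r+1)^3 + 2·(r+1)^2 − 3·(r+1) − 1 = r^3 + 5r^2 + 4r − 1.
By induction, x(n) = n^3 + 2n^2 − 3n − 1 for all n ≥ 0.

x(n) = n^3 + 2n^2 − 3n − 1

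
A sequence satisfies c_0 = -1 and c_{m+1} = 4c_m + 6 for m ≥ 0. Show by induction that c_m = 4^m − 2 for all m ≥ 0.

Base case: c_0 = -1, and 4^0 − 2 = 1 − 2 = -1.
Assume c_r = 4^r − 2 for some r ≥ 0.
Then c_{r+1} = 4c_r + 6 = 4·(4^r − 2) + 6 = 4^{r+1} − 8 + 6 = 4^{r+1} − 2.
So the formula holds for r+1, and by induction c_m = 4^m − 2 for all m ≥ 0.

c_m = 4^m − 2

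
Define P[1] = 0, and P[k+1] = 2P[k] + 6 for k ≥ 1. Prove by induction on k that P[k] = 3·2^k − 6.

Base case: P[1] = 0, and 3·2^1 − 6 = 6 − 6 = 0.
Assume P[j] = 3·2^j − 6 for some j ≥ 1.
Then P[j+1] = 2P[j] + 6 = 2·(3·2^j − 6) + 6 = 6·2^j − 12 + 6 = 3·2^{j+1} − 6.
By induction, P[k] = 3·2^k − 6 for all k ≥ 1.

P[k] = 3·2^k − 6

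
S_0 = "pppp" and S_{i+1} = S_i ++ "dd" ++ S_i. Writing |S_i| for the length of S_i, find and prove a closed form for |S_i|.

Claim: |S_i| = 6·2^i − 2.

Base case: |S_0| = 4, and 6·2^0 − 2 = 4.
Assume |S_j| = 6·2^j − 2.
Then |S_{j+1}| = |S_j| + 2 + |S_j| = 2|S_j| + 2 = 2(6·2^j − 2) + 2 = 6·2^{j+1} − 4 + 2 = 6·2^{j+1} − 2.
So the formula holds for j+1, and by induction |S_i| = 6·2^i − 2 for all i ≥ 0.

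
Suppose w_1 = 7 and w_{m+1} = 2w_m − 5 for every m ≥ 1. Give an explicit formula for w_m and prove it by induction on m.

Claim: w_m = 2^m + 5.

Base case: w_1 = 7, and 2^1 + 5 = 2 + 5 = 7.
Assume w_j = 2^j + 5 for some j ≥ 1.
Then w_{j+1} = 2w_j − 5 = 2·(2^j + 5) − 5 = 2^{j+1} + 10 − 5 = 2^{j+1} + 5.
This completes the inductive step, so w_m = 2^m + 5 for all m ≥ 1.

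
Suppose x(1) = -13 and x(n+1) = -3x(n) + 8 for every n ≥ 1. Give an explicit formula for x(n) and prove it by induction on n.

Claim: x(n) = 5·(-3)^n + 2.

Base case: x(1) = -13, and 5·(-3)^1 + 2 = -15 + 2 = -13.
Assume x(r) = 5·(-3)^r + 2 for some r ≥ 1.
Then x(r+1) = -3x(r) + 8 = -3·(5·(-3)^r + 2) + 8 = -15·(-3)^r − 6 + 8 = 5·(-3)^{r+1} + 2.
So the formula holds for r+1, and by induction x(n) = 5·(-3)^n + 2 for all n ≥ 1.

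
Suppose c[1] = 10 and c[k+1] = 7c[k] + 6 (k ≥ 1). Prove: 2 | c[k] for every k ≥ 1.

Base case: c[1] = 10 = 2·5, so 2 | c[1].
Assume 2 | c[m], so c[m] = 2t for some integer t.
Then c[m+1] = 7c[m] + 6 = 7·(2t) + 6 = 2(7t + 3), so 2 | c[m+1].
By induction, 2 | c[k] for all k ≥ 1.

2 | c[k]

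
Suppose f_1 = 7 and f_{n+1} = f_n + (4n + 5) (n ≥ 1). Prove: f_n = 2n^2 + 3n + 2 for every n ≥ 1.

Base case: f_1 = 7, and 2·1^2 + 3·1 + 2 = 7.
Assume f_j = 2j^2 + 3j + 2.
Then f_{j+1} = f_j + (4j + 5) = (2j^2 + 3j + 2) + (4j + 5) = 2j^2 + 7j + 7,
and 2·(j+1)^2 + 3·(j+1) + 2 = 2j^2 + 7j + 7.
By induction, f_n = 2n^2 + 3n + 2 for all n ≥ 1.

f_n = 2n^2 + 3n + 2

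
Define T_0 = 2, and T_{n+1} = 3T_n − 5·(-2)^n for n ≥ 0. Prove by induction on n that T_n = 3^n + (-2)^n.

Base case: T_0 = 2, and 3^0 + (-2)^0 = 1 + 1 = 2.
Assume T_m = 3^m + (-2)^m for some m ≥ 0.
Then T_{m+1} = 3T_m − 5·(-2)^m = 3·(3^m + (-2)^m) − 5·(-2)^m = 3^{m+1} + 3·(-2)^m − 5·(-2)^m = 3^{m+1} − 2·(-2)^m = 3^{m+1} + (-2)^{m+1}.
Hence T_n = 3^n + (-2)^n for every n ≥ 0, by induction.

T_n = 3^n + (-2)^n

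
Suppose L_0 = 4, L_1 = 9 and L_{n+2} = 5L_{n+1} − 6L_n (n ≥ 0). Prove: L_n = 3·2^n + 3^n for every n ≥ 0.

Base cases: L_0 = 4 and 3·2^0 + 3^0 = 4; L_1 = 9 and 3·2^1 + 3^1 = 9.
Assume L_i = 3·2^i + 3^i for all 0 ≤ i ≤ j, where j ≥ 1.
Then L_{j+1} = 5L_j − 6L_{j−1} = 5·(3·2^j + 3^j) − 6·(3·2^{j−1} + 3^{j−1}) = 3·(5·2 − 6)2^{j−1} + (5·3 − 6)3^{j−1} = 12·2^{j−1} + 9·3^{j−1} = 3·2^{j+1} + 3^{j+1}.
Hence L_n = 3·2^n + 3^n for every n ≥ 0, by strong induction.

L_n = 3·2^n + 3^n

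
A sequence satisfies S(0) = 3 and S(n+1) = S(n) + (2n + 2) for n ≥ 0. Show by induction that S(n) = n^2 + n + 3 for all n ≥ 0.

Base case: S(0) = 3, and 0^2 + 0 + 3 = 3.
Assume S(j) = j^2 + j + 3.
Then S(j+1) = S(j) + (2j + 2) = (j^2 + j + 3) + (2j + 2) = j^2 + 3j + 5,
and (j+1)^2 + (j+1) + 3 = j^2 + 3j + 5.
By induction, S(n) = n^2 + n + 3 for all n ≥ 0.

S(n) = n^2 + n + 3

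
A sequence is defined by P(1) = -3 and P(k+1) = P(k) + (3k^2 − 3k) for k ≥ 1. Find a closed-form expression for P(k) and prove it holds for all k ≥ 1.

Claim: P(k) = k^3 − 3k^2 + 2k − 3.

Base case: P(1) = -3, and 1^3 − 3·1^2 + 2·1 − 3 = -3.
Assume P(m) = m^3 − 3m^2 + 2m − 3.
Then P(m+1) = P(m) + (3m^2 − 3m) = (m^3 − 3m^2 + 2m − 3) + (3m^2 − 3m) = m^3 − m − 3,
and (m+1)^3 − 3·(m+1)^2 + 2·(m+1) − 3 = m^3 − m − 3.
By induction, P(k) = k^3 − 3k^2 + 2k − 3 for all k ≥ 1.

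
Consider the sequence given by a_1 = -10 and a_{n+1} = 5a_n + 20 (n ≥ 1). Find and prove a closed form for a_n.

Claim: a_n = -5^n − 5.

Base case: a_1 = -10, and -5^1 − 5 = -5 − 5 = -10.
Assume a_k = -5^k − 5 for some k ≥ 1.
Then a_{k+1} = 5a_k + 20 = 5·(-5^k − 5) + 20 = -5^{k+1} − 25 + 20 = -5^{k+1} − 5.
So the formula holds for k+1, and by induction a_n = -5^n − 5 for all n ≥ 1.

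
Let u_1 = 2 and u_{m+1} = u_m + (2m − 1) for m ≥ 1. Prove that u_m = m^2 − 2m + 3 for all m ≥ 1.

Base case: u_1 = 2, and 1^2 − 2·1 + 3 = 2.
Assume u_j = j^2 − 2j + 3.
Then u_{j+1} = u_j + (2j − 1) = (j^2 − 2j + 3) + (2j − 1) = j^2 + 2,
and (j+1)^2 − 2·(j+1) + 3 = j^2 + 2.
Hence u_m = m^2 − 2m + 3 for every m ≥ 1, by induction.

u_m = m^2 − 2m + 3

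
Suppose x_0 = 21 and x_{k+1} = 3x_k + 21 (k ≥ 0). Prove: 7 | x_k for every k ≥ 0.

Base case: x_0 = 21 = 7·3, so 7 | x_0.
Assume 7 | x_j, so x_j = 7t for some integer t.
Then x_{j+1} = 3x_j + 21 = 3·(7t) + 21 = 7(3t + 3), so 7 | x_{j+1}.
By induction, 7 | x_k for all k ≥ 0.

7 | x_k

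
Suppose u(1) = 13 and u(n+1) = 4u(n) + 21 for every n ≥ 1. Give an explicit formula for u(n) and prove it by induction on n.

Claim: u(n) = 5·4^n − 7.

Base case: u(1) = 13, and 5·4^1 − 7 = 20 − 7 = 13.
Assume u(r) = 5·4^r − 7 for some r ≥ 1.
Then u(r+1) = 4u(r) + 21 = 4·(5·4^r − 7) + 21 = 20·4^r − 28 + 21 = 5·4^{r+1} − 7.
This completes the inductive step, so u(n) = 5·4^n − 7 for all n ≥ 1.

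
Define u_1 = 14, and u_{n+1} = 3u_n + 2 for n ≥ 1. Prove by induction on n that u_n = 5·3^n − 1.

Base case: u_1 = 14, and 5·3^1 − 1 = 15 − 1 = 14.
Assume u_m = 5·3^m − 1 for some m ≥ 1.
Then u_{m+1} = 3u_m + 2 = 3·(5·3^m − 1) + 2 = 15·3^m − 3 + 2 = 5·3^{m+1} − 1.
So the formula holds for m+1, and by induction u_n = 5·3^n − 1 for all n ≥ 1.

u_n = 5·3^n − 1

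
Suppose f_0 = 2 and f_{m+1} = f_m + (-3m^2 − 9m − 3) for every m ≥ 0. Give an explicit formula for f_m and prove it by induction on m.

Claim: f_m = -m^3 − 3m^2 + m + 2.

Base case: f_0 = 2, and -0^3 − 3·0^2 + 0 + 2 = 2.
Assume f_k = -k^3 − 3k^2 + k + 2.
Then f_{k+1} = f_k + (-3k^2 − 9k − 3) = (-k^3 − 3k^2 + k + 2) + (-3k^2 − 9k − 3) = -k^3 − 6k^2 − 8k − 1,
and -(k+1)^3 − 3·(k+1)^2 + (k+1) + 2 = -k^3 − 6k^2 − 8k − 1.
This completes the inductive step, so f_m = -m^3 − 3m^2 + m + 2 for all m ≥ 0.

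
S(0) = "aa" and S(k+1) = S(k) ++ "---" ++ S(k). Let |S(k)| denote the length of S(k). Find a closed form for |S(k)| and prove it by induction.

Claim: |S(k)| = 5·2^k − 3.

Base case: |S(0)| = 2, and 5·2^0 − 3 = 2.
Assume |S(j)| = 5·2^j − 3.
Then |S(j+1)| = |S(j)| + 3 + |S(j)| = 2|S(j)| + 3 = 2(5·2^j − 3) + 3 = 5·2^{j+1} − 6 + 3 = 5·2^{j+1} − 3.
So the formula holds for j+1, and by induction |S(k)| = 5·2^k − 3 for all k ≥ 0.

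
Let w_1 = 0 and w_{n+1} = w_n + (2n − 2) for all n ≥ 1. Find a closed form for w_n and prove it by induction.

Claim: w_n = n^2 − 3n + 2.

Base case: w_1 = 0, and 1^2 − 3·1 + 2 = 0.
Assume w_m = m^2 − 3m + 2.
Then w_{m+1} = w_m + (2m − 2) = (m^2 − 3m + 2) + (2m − 2) = m^2 − m,
and (m+1)^2 − 3·(m+1) + 2 = m^2 − m.
By induction, w_n = n^2 − 3n + 2 for all n ≥ 1.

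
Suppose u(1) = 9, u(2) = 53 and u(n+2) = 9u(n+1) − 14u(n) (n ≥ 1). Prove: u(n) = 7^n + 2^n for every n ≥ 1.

Base cases: u(1) = 9 and 7^1 + 2^1 = 9; u(2) = 53 and 7^2 + 2^2 = 53.
Assume u(i) = 7^i + 2^i for all 1 ≤ i ≤ j, where j ≥ 2.
Then u(j+1) = 9u(j) − 14u(j−1) = 9·(7^j + 2^j) − 14·(7^{j−1} + 2^{j−1}) = (9·7 − 14)7^{j−1} + (9·2 − 14)2^{j−1} = 49·7^{j−1} + 4·2^{j−1} = 7^{j+1} + 2^{j+1}.
So the formula holds for j+1, and by strong induction u(n) = 7^n + 2^n for all n ≥ 1.

u(n) = 7^n + 2^n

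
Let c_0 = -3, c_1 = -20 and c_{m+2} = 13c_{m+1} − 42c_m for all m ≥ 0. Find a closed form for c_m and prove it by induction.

Claim: c_m = -6^m − 2·7^m.

Base cases: c_0 = -3 and -6^0 − 2·7^0 = -3; c_1 = -20 and -6^1 − 2·7^1 = -20.
Assume c_j = -6^j − 2·7^j for all 0 ≤ j ≤ r, where r ≥ 1.
Then c_{r+1} = 13c_r − 42c_{r−1} = 13·(-6^r − 2·7^r) − 42·(-6^{r−1} − 2·7^{r−1}) = -(13·6 − 42)6^{r−1} − 2·(13·7 − 42)7^{r−1} = -36·6^{r−1} − 98·7^{r−1} = -6^{r+1} − 2·7^{r+1}.
By strong induction, c_m = -6^m − 2·7^m for all m ≥ 0.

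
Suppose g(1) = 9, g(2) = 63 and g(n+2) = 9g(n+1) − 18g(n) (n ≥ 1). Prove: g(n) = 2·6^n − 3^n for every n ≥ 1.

Base cases: g(1) = 9 and 2·6^1 − 3^1 = 9; g(2) = 63 and 2·6^2 − 3^2 = 63.
Assume g(i) = 2·6^i − 3^i for all 1 ≤ i ≤ j, where j ≥ 2.
Then g(j+1) = 9g(j) − 18g(j−1) = 9·(2·6^j − 3^j) − 18·(2·6^{j−1} − 3^{j−1}) = 2·(9·6 − 18)6^{j−1} − (9·3 − 18)3^{j−1} = 72·6^{j−1} − 9·3^{j−1} = 2·6^{j+1} − 3^{j+1}.
This completes the inductive step, so g(n) = 2·6^n − 3^n for all n ≥ 1.

g(n) = 2·6^n − 3^n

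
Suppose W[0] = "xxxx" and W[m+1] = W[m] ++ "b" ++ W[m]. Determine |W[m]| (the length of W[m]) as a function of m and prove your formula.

Claim: |W[m]| = 5·2^m − 1.

Base case: |W[0]| = 4, and 5·2^0 − 1 = 4.
Assume |W[k]| = 5·2^k − 1.
Then |W[k+1]| = |W[k]| + 1 + |W[k]| = 2|W[k]| + 1 = 2(5·2^k − 1) + 1 = 5·2^{k+1} − 2 + 1 = 5·2^{k+1} − 1.
By induction, |W[m]| = 5·2^m − 1 for all m ≥ 0.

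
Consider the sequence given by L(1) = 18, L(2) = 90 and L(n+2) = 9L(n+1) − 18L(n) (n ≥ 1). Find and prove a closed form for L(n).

Claim: L(n) = 2·3^n + 2·6^n.

Base cases: L(1) = 18 and 2·3^1 + 2·6^1 = 18; L(2) = 90 and 2·3^2 + 2·6^2 = 90.
Assume L(j) = 2·3^j + 2·6^j for all 1 ≤ j ≤ k, where k ≥ 2.
Then L(k+1) = 9L(k) − 18L(k−1) = 9·(2·3^k + 2·6^k) − 18·(2·3^{k−1} + 2·6^{k−1}) = 2·(9·3 − 18)3^{k−1} + 2·(9·6 − 18)6^{k−1} = 18·3^{k−1} + 72·6^{k−1} = 2·3^{k+1} + 2·6^{k+1}.
So the formula holds for k+1, and by strong induction L(n) = 2·3^n + 2·6^n for all n ≥ 1.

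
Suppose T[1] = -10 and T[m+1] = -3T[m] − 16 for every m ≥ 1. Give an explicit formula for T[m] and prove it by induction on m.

Claim: T[m] = 2·(-3)^m − 4.

Base case: T[1] = -10, and 2·(-3)^1 − 4 = -6 − 4 = -10.
Assume T[r] = 2·(-3)^r − 4 for some r ≥ 1.
Then T[r+1] = -3T[r] − 16 = -3·(2·(-3)^r − 4) − 16 = -6·(-3)^r + 12 − 16 = 2·(-3)^{r+1} − 4.
This completes the inductive step, so T[m] = 2·(-3)^m − 4 for all m ≥ 1.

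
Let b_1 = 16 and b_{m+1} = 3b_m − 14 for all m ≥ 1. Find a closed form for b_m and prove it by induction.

Claim: b_m = 3^{m+1} + 7.

Base case: b_1 = 16, and 3^{1+1} + 7 = 9 + 7 = 16.
Assume b_j = 3^{j+1} + 7 for some j ≥ 1.
Then b_{j+1} = 3b_j − 14 = 3·(3^{j+1} + 7) − 14 = 3^{j+2} + 21 − 14 = 3^{j+2} + 7.
So the formula holds for j+1, and by induction b_m = 3^{m+1} + 7 for all m ≥ 1.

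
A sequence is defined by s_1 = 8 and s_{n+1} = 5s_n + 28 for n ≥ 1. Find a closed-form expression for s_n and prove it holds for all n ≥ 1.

Claim: s_n = 3·5^n − 7.

Base case: s_1 = 8, and 3·5^1 − 7 = 15 − 7 = 8.
Assume s_m = 3·5^m − 7 for some m ≥ 1.
Then s_{m+1} = 5s_m + 28 = 5·(3·5^m − 7) + 28 = 15·5^m − 35 + 28 = 3·5^{m+1} − 7.
This completes the inductive step, so s_n = 3·5^n − 7 for all n ≥ 1.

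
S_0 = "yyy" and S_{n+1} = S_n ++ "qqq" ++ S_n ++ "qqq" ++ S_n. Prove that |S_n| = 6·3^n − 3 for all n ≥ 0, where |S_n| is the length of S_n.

Base case: |S_0| = 3, and 6·3^0 − 3 = 3.
Assume |S_j| = 6·3^j − 3.
Then |S_{j+1}| = 3|S_j| + 6 = 3(6·3^j − 3) + 6 = 6·3^{j+1} − 9 + 6 = 6·3^{j+1} − 3.
Hence |S_n| = 6·3^n − 3 for every n ≥ 0, by induction.

|S_n| = 6·3^n − 3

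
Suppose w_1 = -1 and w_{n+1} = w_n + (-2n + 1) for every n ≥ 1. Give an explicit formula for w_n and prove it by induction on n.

Claim: w_n = -n^2 + 2n − 2.

Base case: w_1 = -1, and -1^2 + 2·1 − 2 = -1.
Assume w_m = -m^2 + 2m − 2.
Then w_{m+1} = w_m + (-2m + 1) = (-m^2 + 2m − 2) + (-2m + 1) = -m^2 − 1,
and -(m+1)^2 + 2·(m+1) − 2 = -m^2 − 1.
Hence w_n = -n^2 + 2n − 2 for every n ≥ 1, by induction.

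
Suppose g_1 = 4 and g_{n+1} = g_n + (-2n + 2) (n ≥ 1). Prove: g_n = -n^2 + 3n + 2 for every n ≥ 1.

Base case: g_1 = 4, and -1^2 + 3·1 + 2 = 4.
Assume g_r = -r^2 + 3r + 2.
Then g_{r+1} = g_r + (-2r + 2) = (-r^2 + 3r + 2) + (-2r + 2) = -r^2 + r + 4,
and -(r+1)^2 + 3·(r+1) + 2 = -r^2 + r + 4.
Hence g_n = -n^2 + 3n + 2 for every n ≥ 1, by induction.

g_n = -n^2 + 3n + 2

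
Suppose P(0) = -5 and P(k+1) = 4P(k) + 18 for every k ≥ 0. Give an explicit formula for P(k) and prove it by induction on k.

Claim: P(k) = 4^k − 6.

Base case: P(0) = -5, and 4^0 − 6 = 1 − 6 = -5.
Assume P(r) = 4^r − 6 for some r ≥ 0.
Then P(r+1) = 4P(r) + 18 = 4·(4^r − 6) + 18 = 4^{r+1} − 24 + 18 = 4^{r+1} − 6.
Hence P(k) = 4^k − 6 for every k ≥ 0, by induction.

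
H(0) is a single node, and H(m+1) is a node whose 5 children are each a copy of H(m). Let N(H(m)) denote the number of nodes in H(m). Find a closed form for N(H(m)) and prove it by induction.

Claim: N(H(m)) = (5^{m+1} − 1)/4.

Base case: N(H(0)) = 1, and (5^{0+1} − 1)/4 = 1.
Assume N(H(k)) = (5^{k+1} − 1)/4.
Then N(H(k+1)) = 1 + 5N(H(k)) = 1 + 5·(5^{k+1} − 1)/4 = 1 + (5^{k+2} − 5)/4 = (4 + 5^{k+2} − 5)/4 = (5^{k+2} − 1)/4.
Hence N(H(m)) = (5^{m+1} − 1)/4 for every m ≥ 0, by induction.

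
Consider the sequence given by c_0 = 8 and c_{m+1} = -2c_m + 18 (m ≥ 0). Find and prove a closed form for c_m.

Claim: c_m = 2·(-2)^m + 6.

Base case: c_0 = 8, and 2·(-2)^0 + 6 = 2 + 6 = 8.
Assume c_j = 2·(-2)^j + 6 for some j ≥ 0.
Then c_{j+1} = -2c_j + 18 = -2·(2·(-2)^j + 6) + 18 = -4·(-2)^j − 12 + 18 = 2·(-2)^{j+1} + 6.
Hence c_m = 2·(-2)^m + 6 for every m ≥ 0, by induction.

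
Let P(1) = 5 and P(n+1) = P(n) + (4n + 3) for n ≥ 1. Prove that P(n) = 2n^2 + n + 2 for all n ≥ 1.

Base case: P(1) = 5, and 2·1^2 + 1 + 2 = 5.
Assume P(m) = 2m^2 + m + 2.
Then P(m+1) = P(m) + (4m + 3) = (2m^2 + m + 2) + (4m + 3) = 2m^2 + 5m + 5,
and 2·(m+1)^2 + (m+1) + 2 = 2m^2 + 5m + 5.
This completes the inductive step, so P(n) = 2n^2 + n + 2 for all n ≥ 1.

P(n) = 2n^2 + n + 2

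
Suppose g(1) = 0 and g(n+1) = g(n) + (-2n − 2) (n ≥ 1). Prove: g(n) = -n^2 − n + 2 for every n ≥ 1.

Base case: g(1) = 0, and -1^2 − 1 + 2 = 0.
Assume g(m) = -m^2 − m + 2.
Then g(m+1) = g(m) + (-2m − 2) = (-m^2 − m + 2) + (-2m − 2) = -m^2 − 3m,
and -(m+1)^2 − (m+1) + 2 = -m^2 − 3m.
This completes the inductive step, so g(n) = -n^2 − n + 2 for all n ≥ 1.

g(n) = -n^2 − n + 2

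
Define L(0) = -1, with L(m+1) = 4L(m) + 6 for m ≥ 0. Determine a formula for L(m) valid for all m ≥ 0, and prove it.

Claim: L(m) = 4^m − 2.

Base case: L(0) = -1, and 4^0 − 2 = 1 − 2 = -1.
Assume L(j) = 4^j − 2 for some j ≥ 0.
Then L(j+1) = 4L(j) + 6 = 4·(4^j − 2) + 6 = 4^{j+1} − 8 + 6 = 4^{j+1} − 2.
Hence L(m) = 4^m − 2 for every m ≥ 0, by induction.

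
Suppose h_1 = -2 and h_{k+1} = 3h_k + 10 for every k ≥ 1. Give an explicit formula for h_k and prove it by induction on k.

Claim: h_k = 3^k − 5.

Base case: h_1 = -2, and 3^1 − 5 = 3 − 5 = -2.
Assume h_r = 3^r − 5 for some r ≥ 1.
Then h_{r+1} = 3h_r + 10 = 3·(3^r − 5) + 10 = 3^{r+1} − 15 + 10 = 3^{r+1} − 5.
Hence h_k = 3^k − 5 for every k ≥ 1, by induction.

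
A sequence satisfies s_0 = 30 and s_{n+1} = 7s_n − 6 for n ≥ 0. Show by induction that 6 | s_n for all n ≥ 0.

Base case: s_0 = 30 = 6·5, so 6 | s_0.
Assume 6 | s_j, so s_j = 6t for some integer t.
Then s_{j+1} = 7s_j − 6 = 7·(6t) − 6 = 6(7t − 1), so 6 | s_{j+1}.
This completes the inductive step, so 6 | s_n for all n ≥ 0.

6 | s_n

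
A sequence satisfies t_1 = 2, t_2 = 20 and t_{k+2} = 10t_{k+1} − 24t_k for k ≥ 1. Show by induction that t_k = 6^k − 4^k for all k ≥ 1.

Base cases: t_1 = 2 and 6^1 − 4^1 = 2; t_2 = 20 and 6^2 − 4^2 = 20.
Assume t_i = 6^i − 4^i for all 1 ≤ i ≤ j, where j ≥ 2.
Then t_{j+1} = 10t_j − 24t_{j−1} = 10·(6^j − 4^j) − 24·(6^{j−1} − 4^{j−1}) = (10·6 − 24)6^{j−1} − (10·4 − 24)4^{j−1} = 36·6^{j−1} − 16·4^{j−1} = 6^{j+1} − 4^{j+1}.
So the formula holds for j+1, and by strong induction t_k = 6^k − 4^k for all k ≥ 1.

t_k = 6^k − 4^k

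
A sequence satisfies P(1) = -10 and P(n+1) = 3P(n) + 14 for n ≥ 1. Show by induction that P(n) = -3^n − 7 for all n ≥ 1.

Base case: P(1) = -10, and -3^1 − 7 = -3 − 7 = -10.
Assume P(j) = -3^j − 7 for some j ≥ 1.
Then P(j+1) = 3P(j) + 14 = 3·(-3^j − 7) + 14 = -3^{j+1} − 21 + 14 = -3^{j+1} − 7.
By induction, P(n) = -3^n − 7 for all n ≥ 1.

P(n) = -3^n − 7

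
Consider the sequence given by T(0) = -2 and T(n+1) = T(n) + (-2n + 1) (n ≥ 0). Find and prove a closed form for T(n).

Claim: T(n) = -n^2 + 2n − 2.

Base case: T(0) = -2, and -0^2 + 2·0 − 2 = -2.
Assume T(m) = -m^2 + 2m − 2.
Then T(m+1) = T(m) + (-2m + 1) = (-m^2 + 2m − 2) + (-2m + 1) = -m^2 − 1,
and -(m+1)^2 + 2·(m+1) − 2 = -m^2 − 1.
This completes the inductive step, so T(n) = -n^2 + 2n − 2 for all n ≥ 0.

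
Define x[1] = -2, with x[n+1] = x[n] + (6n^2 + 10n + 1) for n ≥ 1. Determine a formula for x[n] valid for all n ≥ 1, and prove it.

Claim: x[n] = 2n^3 + 2n^2 − 3n − 3.

Base case: x[1] = -2, and 2·1^3 + 2·1^2 − 3·1 − 3 = -2.
Assume x[j] = 2j^3 + 2j^2 − 3j − 3.
Then x[j+1] = x[j] + (6j^2 + 10j + 1) = (2j^3 + 2j^2 − 3j − 3) + (6j^2 + 10j + 1) = 2j^3 + 8j^2 + 7j − 2,
and 2·(j+1)^3 + 2·(j+1)^2 − 3·(j+1) − 3 = 2j^3 + 8j^2 + 7j − 2.
Hence x[n] = 2n^3 + 2n^2 − 3n − 3 for every n ≥ 1, by induction.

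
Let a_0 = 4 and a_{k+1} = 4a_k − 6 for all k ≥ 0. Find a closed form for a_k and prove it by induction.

Claim: a_k = 2·4^k + 2.

Base case: a_0 = 4, and 2·4^0 + 2 = 2 + 2 = 4.
Assume a_r = 2·4^r + 2 for some r ≥ 0.
Then a_{r+1} = 4a_r − 6 = 4·(2·4^r + 2) − 6 = 8·4^r + 8 − 6 = 2·4^{r+1} + 2.
Hence a_k = 2·4^k + 2 for every k ≥ 0, by induction.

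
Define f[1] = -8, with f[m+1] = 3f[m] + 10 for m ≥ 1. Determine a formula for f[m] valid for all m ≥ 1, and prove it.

Claim: f[m] = -3^m − 5.

Base case: f[1] = -8, and -3^1 − 5 = -3 − 5 = -8.
Assume f[k] = -3^k − 5 for some k ≥ 1.
Then f[k+1] = 3f[k] + 10 = 3·(-3^k − 5) + 10 = -3^{k+1} − 15 + 10 = -3^{k+1} − 5.
By induction, f[m] = -3^m − 5 for all m ≥ 1.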